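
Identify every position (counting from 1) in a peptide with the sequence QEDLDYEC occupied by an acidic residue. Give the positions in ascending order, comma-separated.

2, 3, 5, 7

Aspartate (D) and glutamate (E) have carboxylic-acid side chains and are the acidic amino acids.
Matching residues: E2, D3, D5, E7.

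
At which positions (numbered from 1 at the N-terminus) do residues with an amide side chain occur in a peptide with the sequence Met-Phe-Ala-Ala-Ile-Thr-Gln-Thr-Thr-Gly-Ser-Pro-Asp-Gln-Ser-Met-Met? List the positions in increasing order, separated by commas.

7, 14

The amide-side-chain residues are Asn (N) and Gln (Q).
Matching residues: Gln7, Gln14.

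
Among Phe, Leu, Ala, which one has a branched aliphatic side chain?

Leu

V, L, and I make up the branched-chain aliphatic group.
Of the listed options, only Leu belongs to this group.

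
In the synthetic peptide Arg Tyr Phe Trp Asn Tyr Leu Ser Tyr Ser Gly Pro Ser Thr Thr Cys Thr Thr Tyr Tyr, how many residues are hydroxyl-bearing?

The –OH-bearing residues are Ser, Thr (aliphatic alcohols), and Tyr (phenol).
Matching residues: Tyr2, Tyr6, Ser8, Tyr9, Ser10, Ser13, Thr14, Thr15, Thr17, Thr18, Tyr19, Tyr20.

12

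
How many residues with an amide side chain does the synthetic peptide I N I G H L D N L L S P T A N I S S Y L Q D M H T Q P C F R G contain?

5

Only N (asparagine) and Q (glutamine) carry a side-chain carboxamide.
Matching residues: N2, N8, N15, Q21, Q26.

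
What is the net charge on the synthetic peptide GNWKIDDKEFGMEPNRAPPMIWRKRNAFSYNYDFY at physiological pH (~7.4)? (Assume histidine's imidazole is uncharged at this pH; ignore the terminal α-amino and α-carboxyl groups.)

+1

Near pH 7.4, K and R contribute +1 each, D and E contribute −1 each, and every other side chain (His included, as stated) is uncharged.
Positive (K, R): K4, K8, R16, R23, K24, R25 → +6.
Negative (D, E): D6, D7, E9, E13, D33 → −5.
Net charge = (+6) + (−5) = +1.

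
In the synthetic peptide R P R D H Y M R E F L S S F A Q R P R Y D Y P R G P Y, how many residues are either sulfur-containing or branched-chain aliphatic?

2

Sulfur-containing: C, M. Branched-chain aliphatic: I, L, V.
Sulfur-containing residues here: M7 (1).
Branched-chain aliphatic residues here: L11 (1).
The two groups share no amino acid, so total = 1 + 1 = 2.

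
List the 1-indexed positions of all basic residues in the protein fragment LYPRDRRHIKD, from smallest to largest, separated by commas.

4, 6, 7, 8, 10

Lysine (K), arginine (R), and histidine (H) have basic, nitrogen-containing side chains.
Matching residues: R4, R6, R7, H8, K10.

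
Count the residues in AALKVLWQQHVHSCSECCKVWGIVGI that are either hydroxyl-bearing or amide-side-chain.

Hydroxyl-bearing: S, T, Y. Amide-side-chain: N, Q.
Hydroxyl-bearing residues here: S13, S15 (2).
Amide-side-chain residues here: Q8, Q9 (2).
The two groups share no amino acid, so total = 2 + 2 = 4.

4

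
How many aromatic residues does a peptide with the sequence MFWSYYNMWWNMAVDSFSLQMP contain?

7

The aromatic amino acids are Phe (F, benzyl), Trp (W, indole), and Tyr (Y, phenol).
Matching residues: F2, W3, Y5, Y6, W9, W10, F17.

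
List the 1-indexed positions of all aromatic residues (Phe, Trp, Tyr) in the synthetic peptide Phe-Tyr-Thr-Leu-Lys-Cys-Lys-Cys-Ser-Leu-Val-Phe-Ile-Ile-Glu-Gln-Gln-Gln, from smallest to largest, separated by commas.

Matching residues: Phe1, Tyr2, Phe12.

1, 2, 12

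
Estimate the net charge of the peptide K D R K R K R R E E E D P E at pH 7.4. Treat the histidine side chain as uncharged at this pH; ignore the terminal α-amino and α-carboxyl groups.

The side chains ionized at physiological pH are Lys/Arg (+1) and Asp/Glu (−1); with His treated as neutral, nothing else contributes.
Positive (K, R): K1, R3, K4, R5, K6, R7, R8 → +7.
Negative (D, E): D2, E9, E10, E11, D12, E14 → −6.
Net charge = (+7) + (−6) = +1.

+1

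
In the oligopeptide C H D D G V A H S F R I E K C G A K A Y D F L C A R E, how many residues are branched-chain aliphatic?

V, L, and I make up the branched-chain aliphatic group.
Matching residues: V6, I12, L23.

3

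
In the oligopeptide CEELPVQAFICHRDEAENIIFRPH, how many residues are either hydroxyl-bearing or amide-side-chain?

2

Hydroxyl-bearing: S, T, Y. Amide-side-chain: N, Q.
Hydroxyl-bearing residues here: none (0).
Amide-side-chain residues here: Q7, N18 (2).
The two groups share no amino acid, so total = 0 + 2 = 2.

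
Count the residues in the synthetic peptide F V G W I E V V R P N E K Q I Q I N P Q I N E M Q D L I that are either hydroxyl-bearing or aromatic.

2

Hydroxyl-bearing: S, T, Y. Aromatic: F, W, Y.
Hydroxyl-bearing residues here: none (0).
Aromatic residues here: F1, W4 (2).
(Y belongs to both groups, but none appear in this sequence.) Total = 0 + 2 = 2.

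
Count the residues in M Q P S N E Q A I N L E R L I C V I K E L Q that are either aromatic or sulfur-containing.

2

Aromatic: F, W, Y. Sulfur-containing: C, M.
Aromatic residues here: none (0).
Sulfur-containing residues here: M1, C16 (2).
The two groups share no amino acid, so total = 0 + 2 = 2.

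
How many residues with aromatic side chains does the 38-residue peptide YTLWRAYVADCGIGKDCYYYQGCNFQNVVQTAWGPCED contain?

8

The aromatic amino acids are Phe (F, benzyl), Trp (W, indole), and Tyr (Y, phenol).
Matching residues: Y1, W4, Y7, Y18, Y19, Y20, F25, W33.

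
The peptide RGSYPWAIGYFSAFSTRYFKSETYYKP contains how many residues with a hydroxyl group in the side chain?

Serine (S), threonine (T), and tyrosine (Y) each carry a hydroxyl group on the side chain.
Matching residues: S3, Y4, Y10, S12, S15, T16, Y18, S21, T23, Y24, Y25.

11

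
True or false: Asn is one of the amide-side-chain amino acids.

Asparagine (N) and glutamine (Q) have uncharged amide side chains.
Asparagine is in this group.

True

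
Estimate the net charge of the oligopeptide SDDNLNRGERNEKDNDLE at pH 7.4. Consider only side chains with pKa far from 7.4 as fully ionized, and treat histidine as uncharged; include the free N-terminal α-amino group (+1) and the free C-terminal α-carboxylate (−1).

-4

At pH ~7.4 the Lys and Arg side chains are protonated (+1), the Asp and Glu side chains are deprotonated (−1), and with His taken as neutral all other side chains carry no charge.
Positive (K, R): R7, R10, K13 → +3.
Negative (D, E): D2, D3, E9, E12, D14, D16, E18 → −7.
The N-terminus (+1) and C-terminus (−1) cancel.
Net charge = (+3) + (−7) = −4.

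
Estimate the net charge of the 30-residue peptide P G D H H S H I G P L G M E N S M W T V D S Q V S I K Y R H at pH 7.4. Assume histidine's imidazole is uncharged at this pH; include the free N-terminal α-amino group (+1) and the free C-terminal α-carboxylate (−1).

-1

At pH ~7.4 the Lys and Arg side chains are protonated (+1), the Asp and Glu side chains are deprotonated (−1), and with His taken as neutral all other side chains carry no charge.
Positive (K, R): K27, R29 → +2.
Negative (D, E): D3, E14, D21 → −3.
The N-terminus (+1) and C-terminus (−1) cancel.
Net charge = (+2) + (−3) = −1.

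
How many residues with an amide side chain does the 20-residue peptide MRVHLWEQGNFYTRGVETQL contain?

3

The amide-side-chain residues are Asn (N) and Gln (Q).
Matching residues: Q8, N10, Q19.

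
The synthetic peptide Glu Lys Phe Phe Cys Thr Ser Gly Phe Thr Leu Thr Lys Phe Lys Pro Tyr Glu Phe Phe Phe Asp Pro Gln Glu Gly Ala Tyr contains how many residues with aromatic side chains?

9

F, W, and Y each carry an aromatic ring on the side chain.
Matching residues: Phe3, Phe4, Phe9, Phe14, Tyr17, Phe19, Phe20, Phe21, Tyr28.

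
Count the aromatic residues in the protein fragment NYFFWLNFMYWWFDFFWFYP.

14

F, W, and Y each carry an aromatic ring on the side chain.
Matching residues: Y2, F3, F4, W5, F8, Y10, W11, W12, F13, F15, F16, W17, F18, Y19.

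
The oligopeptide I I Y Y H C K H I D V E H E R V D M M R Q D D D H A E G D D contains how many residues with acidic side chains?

Aspartate (D) and glutamate (E) have carboxylic-acid side chains and are the acidic amino acids.
Matching residues: D10, E12, E14, D17, D22, D23, D24, E27, D29, D30.

10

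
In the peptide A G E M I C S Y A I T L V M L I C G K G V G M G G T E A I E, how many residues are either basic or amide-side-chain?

1

Basic: H, K, R. Amide-side-chain: N, Q.
Basic residues here: K19 (1).
Amide-side-chain residues here: none (0).
The two groups share no amino acid, so total = 1 + 0 = 1.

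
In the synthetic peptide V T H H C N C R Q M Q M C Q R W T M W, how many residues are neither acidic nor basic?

Acidic: D, E. Basic: K, R, H. All other residues are neither.
Matching residues: V1, T2, C5, N6, C7, Q9, M10, Q11, M12, C13, Q14, W16, T17, M18, W19.

15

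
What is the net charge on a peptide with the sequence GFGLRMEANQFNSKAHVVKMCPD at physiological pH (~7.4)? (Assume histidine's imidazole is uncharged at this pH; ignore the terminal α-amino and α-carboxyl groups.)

Near pH 7.4, K and R contribute +1 each, D and E contribute −1 each, and every other side chain (His included, as stated) is uncharged.
Positive (K, R): R5, K14, K19 → +3.
Negative (D, E): E7, D23 → −2.
Net charge = (+3) + (−2) = +1.

+1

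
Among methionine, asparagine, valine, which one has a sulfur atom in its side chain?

methionine

Cysteine (C, thiol) and methionine (M, thioether) are the two sulfur-containing amino acids.
Of the listed options, only methionine belongs to this group.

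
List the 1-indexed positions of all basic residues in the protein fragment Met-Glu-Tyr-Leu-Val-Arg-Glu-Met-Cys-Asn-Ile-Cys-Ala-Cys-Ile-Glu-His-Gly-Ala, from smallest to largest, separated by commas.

6, 17

K, R, and H are the three residues with basic side chains (ε-amine, guanidinium, and imidazole respectively).
Matching residues: Arg6, His17.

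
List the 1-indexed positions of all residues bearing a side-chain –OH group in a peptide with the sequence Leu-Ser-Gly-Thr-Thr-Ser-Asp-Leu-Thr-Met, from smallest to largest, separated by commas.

2, 4, 5, 6, 9

Serine (S), threonine (T), and tyrosine (Y) each carry a hydroxyl group on the side chain.
Matching residues: Ser2, Thr4, Thr5, Ser6, Thr9.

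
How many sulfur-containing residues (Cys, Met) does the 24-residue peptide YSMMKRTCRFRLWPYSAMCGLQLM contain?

6

Matching residues: M3, M4, C8, M18, C19, M24.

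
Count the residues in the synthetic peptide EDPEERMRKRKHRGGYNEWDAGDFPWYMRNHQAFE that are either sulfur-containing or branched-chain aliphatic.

Sulfur-containing: C, M. Branched-chain aliphatic: I, L, V.
Sulfur-containing residues here: M7, M28 (2).
Branched-chain aliphatic residues here: none (0).
The two groups share no amino acid, so total = 2 + 0 = 2.

2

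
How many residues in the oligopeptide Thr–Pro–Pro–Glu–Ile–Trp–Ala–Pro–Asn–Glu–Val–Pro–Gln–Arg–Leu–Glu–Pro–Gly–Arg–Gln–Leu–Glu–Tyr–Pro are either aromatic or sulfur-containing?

Aromatic: F, W, Y. Sulfur-containing: C, M.
Aromatic residues here: Trp6, Tyr23 (2).
Sulfur-containing residues here: none (0).
The two groups share no amino acid, so total = 2 + 0 = 2.

2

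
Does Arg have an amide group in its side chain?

Only N (asparagine) and Q (glutamine) carry a side-chain carboxamide.
Arginine is not in this group.

No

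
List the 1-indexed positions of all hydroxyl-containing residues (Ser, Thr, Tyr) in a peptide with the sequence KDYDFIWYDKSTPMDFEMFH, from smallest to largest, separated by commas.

3, 8, 11, 12

Matching residues: Y3, Y8, S11, T12.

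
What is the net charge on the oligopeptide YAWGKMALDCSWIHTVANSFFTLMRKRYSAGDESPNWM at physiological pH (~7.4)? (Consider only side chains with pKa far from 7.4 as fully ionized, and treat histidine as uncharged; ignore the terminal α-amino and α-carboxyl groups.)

At pH ~7.4 the Lys and Arg side chains are protonated (+1), the Asp and Glu side chains are deprotonated (−1), and with His taken as neutral all other side chains carry no charge.
Positive (K, R): K5, R25, K26, R27 → +4.
Negative (D, E): D9, D32, E33 → −3.
Net charge = (+4) + (−3) = +1.

+1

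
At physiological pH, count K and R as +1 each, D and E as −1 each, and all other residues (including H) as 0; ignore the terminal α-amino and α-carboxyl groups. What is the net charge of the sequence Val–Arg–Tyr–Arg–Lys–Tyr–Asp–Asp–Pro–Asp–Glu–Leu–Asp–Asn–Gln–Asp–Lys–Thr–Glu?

Positive (K, R): Arg2, Arg4, Lys5, Lys17 → +4.
Negative (D, E): Asp7, Asp8, Asp10, Glu11, Asp13, Asp16, Glu19 → −7.
Net charge = (+4) + (−7) = −3.

-3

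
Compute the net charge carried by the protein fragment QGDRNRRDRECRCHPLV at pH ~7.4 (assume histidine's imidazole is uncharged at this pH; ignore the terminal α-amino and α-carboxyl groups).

The side chains ionized at physiological pH are Lys/Arg (+1) and Asp/Glu (−1); with His treated as neutral, nothing else contributes.
Positive (K, R): R4, R6, R7, R9, R12 → +5.
Negative (D, E): D3, D8, E10 → −3.
Net charge = (+5) + (−3) = +2.

+2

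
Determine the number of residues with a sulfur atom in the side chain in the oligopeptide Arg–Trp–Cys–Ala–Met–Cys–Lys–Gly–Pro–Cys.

4

Cysteine (C, thiol) and methionine (M, thioether) are the two sulfur-containing amino acids.
Matching residues: Cys3, Met5, Cys6, Cys10.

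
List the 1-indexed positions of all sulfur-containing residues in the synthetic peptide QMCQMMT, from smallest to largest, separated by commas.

Cysteine (C, thiol) and methionine (M, thioether) are the two sulfur-containing amino acids.
Matching residues: M2, C3, M5, M6.

2, 3, 5, 6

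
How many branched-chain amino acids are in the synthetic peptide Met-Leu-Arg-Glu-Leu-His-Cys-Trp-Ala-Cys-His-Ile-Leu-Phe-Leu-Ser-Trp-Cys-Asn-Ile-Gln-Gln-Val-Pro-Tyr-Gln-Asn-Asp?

Valine (V), leucine (L), and isoleucine (I) are the branched-chain amino acids.
Matching residues: Leu2, Leu5, Ile12, Leu13, Leu15, Ile20, Val23.

7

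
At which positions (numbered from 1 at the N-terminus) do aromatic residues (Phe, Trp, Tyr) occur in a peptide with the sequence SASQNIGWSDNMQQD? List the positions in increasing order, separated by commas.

Matching residues: W8.

8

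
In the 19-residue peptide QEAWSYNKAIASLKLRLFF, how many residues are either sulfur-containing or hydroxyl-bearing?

Sulfur-containing: C, M. Hydroxyl-bearing: S, T, Y.
Sulfur-containing residues here: none (0).
Hydroxyl-bearing residues here: S5, Y6, S12 (3).
The two groups share no amino acid, so total = 0 + 3 = 3.

3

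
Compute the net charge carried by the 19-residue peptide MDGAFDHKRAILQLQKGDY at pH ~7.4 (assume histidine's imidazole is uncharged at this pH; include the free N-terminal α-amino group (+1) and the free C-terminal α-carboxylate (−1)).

At pH ~7.4 the Lys and Arg side chains are protonated (+1), the Asp and Glu side chains are deprotonated (−1), and with His taken as neutral all other side chains carry no charge.
Positive (K, R): K8, R9, K16 → +3.
Negative (D, E): D2, D6, D18 → −3.
The N-terminus (+1) and C-terminus (−1) cancel.
Net charge = (+3) + (−3) = 0.

0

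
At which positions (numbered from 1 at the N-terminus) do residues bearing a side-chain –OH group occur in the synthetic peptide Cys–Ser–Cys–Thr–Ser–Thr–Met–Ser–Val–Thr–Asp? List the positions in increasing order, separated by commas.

2, 4, 5, 6, 8, 10

Serine (S), threonine (T), and tyrosine (Y) each carry a hydroxyl group on the side chain.
Matching residues: Ser2, Thr4, Ser5, Thr6, Ser8, Thr10.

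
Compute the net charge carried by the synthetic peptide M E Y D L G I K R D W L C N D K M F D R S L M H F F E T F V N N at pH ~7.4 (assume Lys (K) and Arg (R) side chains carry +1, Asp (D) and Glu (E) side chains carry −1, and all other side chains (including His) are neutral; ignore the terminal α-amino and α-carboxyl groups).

-2

Positive (K, R): K8, R9, K16, R20 → +4.
Negative (D, E): E2, D4, D10, D15, D19, E27 → −6.
Net charge = (+4) + (−6) = −2.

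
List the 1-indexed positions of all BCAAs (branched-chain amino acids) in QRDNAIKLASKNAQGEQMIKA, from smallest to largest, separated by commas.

6, 8, 19

Valine (V), leucine (L), and isoleucine (I) are the branched-chain amino acids.
Matching residues: I6, L8, I19.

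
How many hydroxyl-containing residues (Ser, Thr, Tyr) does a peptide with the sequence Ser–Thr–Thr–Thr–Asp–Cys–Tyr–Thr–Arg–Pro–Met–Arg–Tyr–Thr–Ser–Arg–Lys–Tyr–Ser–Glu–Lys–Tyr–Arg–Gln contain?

Matching residues: Ser1, Thr2, Thr3, Thr4, Tyr7, Thr8, Tyr13, Thr14, Ser15, Tyr18, Ser19, Tyr22.

12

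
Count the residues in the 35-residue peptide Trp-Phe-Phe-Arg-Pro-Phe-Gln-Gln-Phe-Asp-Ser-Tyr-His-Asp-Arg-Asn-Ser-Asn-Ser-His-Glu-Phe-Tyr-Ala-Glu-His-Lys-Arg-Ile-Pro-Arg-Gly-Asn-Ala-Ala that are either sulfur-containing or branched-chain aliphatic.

1

Sulfur-containing: C, M. Branched-chain aliphatic: I, L, V.
Sulfur-containing residues here: none (0).
Branched-chain aliphatic residues here: Ile29 (1).
The two groups share no amino acid, so total = 0 + 1 = 1.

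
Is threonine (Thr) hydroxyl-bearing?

Serine (S), threonine (T), and tyrosine (Y) each carry a hydroxyl group on the side chain.
Threonine is in this group.

Yes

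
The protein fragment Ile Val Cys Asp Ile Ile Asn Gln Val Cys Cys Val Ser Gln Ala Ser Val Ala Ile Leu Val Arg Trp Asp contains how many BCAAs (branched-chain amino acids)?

10

V, L, and I make up the branched-chain aliphatic group.
Matching residues: Ile1, Val2, Ile5, Ile6, Val9, Val12, Val17, Ile19, Leu20, Val21.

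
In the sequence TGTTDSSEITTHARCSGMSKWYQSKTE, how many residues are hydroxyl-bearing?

12

S, T, and Y are the three residues with a side-chain hydroxyl.
Matching residues: T1, T3, T4, S6, S7, T10, T11, S16, S19, Y22, S24, T26.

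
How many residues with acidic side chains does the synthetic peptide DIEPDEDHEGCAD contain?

Aspartate (D) and glutamate (E) have carboxylic-acid side chains and are the acidic amino acids.
Matching residues: D1, E3, D5, E6, D7, E9, D13.

7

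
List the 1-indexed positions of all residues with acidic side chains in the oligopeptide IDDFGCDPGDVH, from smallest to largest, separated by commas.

2, 3, 7, 10

Only D (aspartate) and E (glutamate) carry a side-chain carboxylic acid.
Matching residues: D2, D3, D7, D10.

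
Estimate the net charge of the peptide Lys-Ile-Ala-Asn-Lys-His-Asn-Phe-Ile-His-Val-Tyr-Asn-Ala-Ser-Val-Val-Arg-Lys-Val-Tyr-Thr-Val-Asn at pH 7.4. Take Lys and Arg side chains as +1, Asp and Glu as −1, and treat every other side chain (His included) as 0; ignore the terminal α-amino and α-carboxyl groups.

+4

Positive (K, R): Lys1, Lys5, Arg18, Lys19 → +4.
Negative (D, E): none → −0.
Net charge = (+4) + (−0) = +4.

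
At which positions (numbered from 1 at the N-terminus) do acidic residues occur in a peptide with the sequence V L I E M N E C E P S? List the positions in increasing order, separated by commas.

Aspartate (D) and glutamate (E) have carboxylic-acid side chains and are the acidic amino acids.
Matching residues: E4, E7, E9.

4, 7, 9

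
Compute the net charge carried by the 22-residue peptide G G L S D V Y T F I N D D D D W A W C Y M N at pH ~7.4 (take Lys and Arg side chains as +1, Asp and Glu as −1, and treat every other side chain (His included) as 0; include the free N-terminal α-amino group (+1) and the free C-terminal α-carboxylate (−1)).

Positive (K, R): none → +0.
Negative (D, E): D5, D12, D13, D14, D15 → −5.
The N-terminus (+1) and C-terminus (−1) cancel.
Net charge = (+0) + (−5) = −5.

-5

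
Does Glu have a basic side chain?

The basic amino acids are Lys (K), Arg (R), and His (H).
Glutamate is not in this group.

No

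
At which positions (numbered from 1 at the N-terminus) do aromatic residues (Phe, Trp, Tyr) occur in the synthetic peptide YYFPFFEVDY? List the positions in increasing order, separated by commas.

1, 2, 3, 5, 6, 10

Matching residues: Y1, Y2, F3, F5, F6, Y10.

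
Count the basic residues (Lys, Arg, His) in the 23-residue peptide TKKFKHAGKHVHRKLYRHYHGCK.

13

Matching residues: K2, K3, K5, H6, K9, H10, H12, R13, K14, R17, H18, H20, K23.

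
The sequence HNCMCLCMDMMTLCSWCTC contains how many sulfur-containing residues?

10

Cysteine (C, thiol) and methionine (M, thioether) are the two sulfur-containing amino acids.
Matching residues: C3, M4, C5, C7, M8, M10, M11, C14, C17, C19.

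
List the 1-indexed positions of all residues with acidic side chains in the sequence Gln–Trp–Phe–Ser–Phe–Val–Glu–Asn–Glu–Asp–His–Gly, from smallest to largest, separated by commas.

7, 9, 10

Aspartate (D) and glutamate (E) have carboxylic-acid side chains and are the acidic amino acids.
Matching residues: Glu7, Glu9, Asp10.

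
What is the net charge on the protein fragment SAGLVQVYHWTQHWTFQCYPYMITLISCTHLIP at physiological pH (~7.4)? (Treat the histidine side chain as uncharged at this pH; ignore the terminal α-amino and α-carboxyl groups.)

Near pH 7.4, K and R contribute +1 each, D and E contribute −1 each, and every other side chain (His included, as stated) is uncharged.
Positive (K, R): none → +0.
Negative (D, E): none → −0.
Net charge = (+0) + (−0) = 0.

0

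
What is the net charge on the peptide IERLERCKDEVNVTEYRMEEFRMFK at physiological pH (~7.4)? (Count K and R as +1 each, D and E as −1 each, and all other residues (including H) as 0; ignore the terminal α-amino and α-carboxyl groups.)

Positive (K, R): R3, R6, K8, R17, R22, K25 → +6.
Negative (D, E): E2, E5, D9, E10, E15, E19, E20 → −7.
Net charge = (+6) + (−7) = −1.

-1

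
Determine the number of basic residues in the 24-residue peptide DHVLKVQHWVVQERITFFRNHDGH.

7

K, R, and H are the three residues with basic side chains (ε-amine, guanidinium, and imidazole respectively).
Matching residues: H2, K5, H8, R14, R19, H21, H24.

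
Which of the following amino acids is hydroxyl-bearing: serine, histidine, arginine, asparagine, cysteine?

serine

S, T, and Y are the three residues with a side-chain hydroxyl.
Of the listed options, only serine belongs to this group.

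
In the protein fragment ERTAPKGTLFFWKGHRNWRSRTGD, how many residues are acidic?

Aspartate (D) and glutamate (E) have carboxylic-acid side chains and are the acidic amino acids.
Matching residues: E1, D24.

2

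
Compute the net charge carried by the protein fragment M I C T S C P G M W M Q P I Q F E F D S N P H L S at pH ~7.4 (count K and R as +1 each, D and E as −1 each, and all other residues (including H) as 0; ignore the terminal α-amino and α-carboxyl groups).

-2

Positive (K, R): none → +0.
Negative (D, E): E17, D19 → −2.
Net charge = (+0) + (−2) = −2.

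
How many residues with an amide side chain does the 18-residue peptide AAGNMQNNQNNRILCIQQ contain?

Only N (asparagine) and Q (glutamine) carry a side-chain carboxamide.
Matching residues: N4, Q6, N7, N8, Q9, N10, N11, Q17, Q18.

9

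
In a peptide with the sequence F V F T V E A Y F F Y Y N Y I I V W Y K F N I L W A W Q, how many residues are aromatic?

13

The aromatic amino acids are Phe (F, benzyl), Trp (W, indole), and Tyr (Y, phenol).
Matching residues: F1, F3, Y8, F9, F10, Y11, Y12, Y14, W18, Y19, F21, W25, W27.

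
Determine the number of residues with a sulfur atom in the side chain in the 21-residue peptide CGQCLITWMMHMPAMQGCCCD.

9

Only Cys (C) and Met (M) have a sulfur atom in the side chain.
Matching residues: C1, C4, M9, M10, M12, M15, C18, C19, C20.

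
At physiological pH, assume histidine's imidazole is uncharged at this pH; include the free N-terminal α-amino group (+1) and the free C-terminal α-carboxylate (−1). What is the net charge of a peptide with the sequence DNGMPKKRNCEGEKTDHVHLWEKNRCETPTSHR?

Near pH 7.4, K and R contribute +1 each, D and E contribute −1 each, and every other side chain (His included, as stated) is uncharged.
Positive (K, R): K6, K7, R8, K14, K23, R25, R33 → +7.
Negative (D, E): D1, E11, E13, D16, E22, E27 → −6.
The N-terminus (+1) and C-terminus (−1) cancel.
Net charge = (+7) + (−6) = +1.

+1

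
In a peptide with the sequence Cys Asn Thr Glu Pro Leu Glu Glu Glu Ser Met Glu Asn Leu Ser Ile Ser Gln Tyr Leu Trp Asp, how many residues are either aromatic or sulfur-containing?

4

Aromatic: F, W, Y. Sulfur-containing: C, M.
Aromatic residues here: Tyr19, Trp21 (2).
Sulfur-containing residues here: Cys1, Met11 (2).
The two groups share no amino acid, so total = 2 + 2 = 4.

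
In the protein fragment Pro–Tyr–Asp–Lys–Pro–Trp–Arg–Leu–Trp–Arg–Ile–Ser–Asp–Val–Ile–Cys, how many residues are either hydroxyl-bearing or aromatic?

Hydroxyl-bearing: S, T, Y. Aromatic: F, W, Y.
Hydroxyl-bearing residues here: Tyr2, Ser12 (2).
Aromatic residues here: Tyr2, Trp6, Trp9 (3).
Y is in both groups, so the 1 Y residue must not be double-counted.
Total = 2 + 3 − 1 = 4.

4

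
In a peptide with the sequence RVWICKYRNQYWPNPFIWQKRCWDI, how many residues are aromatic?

Phenylalanine (F), tryptophan (W), and tyrosine (Y) have aromatic ring side chains.
Matching residues: W3, Y7, Y11, W12, F16, W18, W23.

7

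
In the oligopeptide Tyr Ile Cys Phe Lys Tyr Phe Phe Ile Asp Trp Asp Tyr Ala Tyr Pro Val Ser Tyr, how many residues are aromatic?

Phenylalanine (F), tryptophan (W), and tyrosine (Y) have aromatic ring side chains.
Matching residues: Tyr1, Phe4, Tyr6, Phe7, Phe8, Trp11, Tyr13, Tyr15, Tyr19.

9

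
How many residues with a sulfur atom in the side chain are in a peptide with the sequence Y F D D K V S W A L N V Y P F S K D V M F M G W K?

Only Cys (C) and Met (M) have a sulfur atom in the side chain.
Matching residues: M20, M22.

2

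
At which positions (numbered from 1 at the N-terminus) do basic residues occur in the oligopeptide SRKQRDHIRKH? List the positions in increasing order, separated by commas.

Lysine (K), arginine (R), and histidine (H) have basic, nitrogen-containing side chains.
Matching residues: R2, K3, R5, H7, R9, K10, H11.

2, 3, 5, 7, 9, 10, 11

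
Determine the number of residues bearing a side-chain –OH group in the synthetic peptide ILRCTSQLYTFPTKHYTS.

8

Serine (S), threonine (T), and tyrosine (Y) each carry a hydroxyl group on the side chain.
Matching residues: T5, S6, Y9, T10, T13, Y16, T17, S18.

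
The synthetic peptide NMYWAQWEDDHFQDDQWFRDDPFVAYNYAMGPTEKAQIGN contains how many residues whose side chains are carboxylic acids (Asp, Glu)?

8

Matching residues: E8, D9, D10, D14, D15, D20, D21, E34.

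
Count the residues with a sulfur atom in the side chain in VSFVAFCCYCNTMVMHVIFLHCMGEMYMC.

Cysteine (C, thiol) and methionine (M, thioether) are the two sulfur-containing amino acids.
Matching residues: C7, C8, C10, M13, M15, C22, M23, M26, M28, C29.

10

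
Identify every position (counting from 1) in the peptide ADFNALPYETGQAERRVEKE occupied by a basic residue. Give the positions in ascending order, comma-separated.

Lysine (K), arginine (R), and histidine (H) have basic, nitrogen-containing side chains.
Matching residues: R15, R16, K19.

15, 16, 19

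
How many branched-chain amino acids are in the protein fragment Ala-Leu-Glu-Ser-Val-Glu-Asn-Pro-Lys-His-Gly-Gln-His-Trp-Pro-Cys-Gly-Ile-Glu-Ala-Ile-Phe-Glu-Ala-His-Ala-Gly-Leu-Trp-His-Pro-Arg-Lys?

Valine (V), leucine (L), and isoleucine (I) are the branched-chain amino acids.
Matching residues: Leu2, Val5, Ile18, Ile21, Leu28.

5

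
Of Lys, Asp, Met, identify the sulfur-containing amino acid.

The sulfur-bearing residues are cysteine (–SH) and methionine (–S–CH₃).
Of the listed options, only Met belongs to this group.

Met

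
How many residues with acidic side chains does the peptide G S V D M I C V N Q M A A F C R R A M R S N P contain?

1

Only D (aspartate) and E (glutamate) carry a side-chain carboxylic acid.
Matching residues: D4.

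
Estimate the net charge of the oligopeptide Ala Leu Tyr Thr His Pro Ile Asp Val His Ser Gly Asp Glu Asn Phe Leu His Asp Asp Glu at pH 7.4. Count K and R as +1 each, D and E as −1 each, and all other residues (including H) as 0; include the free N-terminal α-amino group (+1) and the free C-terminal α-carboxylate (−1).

Positive (K, R): none → +0.
Negative (D, E): Asp8, Asp13, Glu14, Asp19, Asp20, Glu21 → −6.
The N-terminus (+1) and C-terminus (−1) cancel.
Net charge = (+0) + (−6) = −6.

-6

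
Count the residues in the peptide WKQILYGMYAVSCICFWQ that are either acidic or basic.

1

Acidic: D, E. Basic: H, K, R.
Acidic residues here: none (0).
Basic residues here: K2 (1).
The two groups share no amino acid, so total = 0 + 1 = 1.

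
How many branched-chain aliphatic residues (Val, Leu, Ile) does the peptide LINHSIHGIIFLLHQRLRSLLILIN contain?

Matching residues: L1, I2, I6, I9, I10, L12, L13, L17, L20, L21, I22, L23, I24.

13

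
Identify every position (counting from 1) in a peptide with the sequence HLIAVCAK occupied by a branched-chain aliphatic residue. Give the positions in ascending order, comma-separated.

2, 3, 5

Matching residues: L2, I3, V5.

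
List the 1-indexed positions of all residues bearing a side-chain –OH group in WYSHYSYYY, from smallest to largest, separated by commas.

The –OH-bearing residues are Ser, Thr (aliphatic alcohols), and Tyr (phenol).
Matching residues: Y2, S3, Y5, S6, Y7, Y8, Y9.

2, 3, 5, 6, 7, 8, 9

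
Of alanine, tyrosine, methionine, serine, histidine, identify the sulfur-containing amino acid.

methionine

The sulfur-bearing residues are cysteine (–SH) and methionine (–S–CH₃).
Of the listed options, only methionine belongs to this group.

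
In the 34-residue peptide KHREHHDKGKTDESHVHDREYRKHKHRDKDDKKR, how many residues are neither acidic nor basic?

5

Acidic: D, E. Basic: K, R, H. All other residues are neither.
Matching residues: G9, T11, S14, V16, Y21.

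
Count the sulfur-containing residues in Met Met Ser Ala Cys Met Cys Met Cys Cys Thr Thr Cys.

9

The sulfur-bearing residues are cysteine (–SH) and methionine (–S–CH₃).
Matching residues: Met1, Met2, Cys5, Met6, Cys7, Met8, Cys9, Cys10, Cys13.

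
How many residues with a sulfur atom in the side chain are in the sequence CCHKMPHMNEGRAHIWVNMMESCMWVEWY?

8

Only Cys (C) and Met (M) have a sulfur atom in the side chain.
Matching residues: C1, C2, M5, M8, M19, M20, C23, M24.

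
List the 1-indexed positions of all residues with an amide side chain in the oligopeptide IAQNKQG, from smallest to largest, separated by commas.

The amide-side-chain residues are Asn (N) and Gln (Q).
Matching residues: Q3, N4, Q6.

3, 4, 6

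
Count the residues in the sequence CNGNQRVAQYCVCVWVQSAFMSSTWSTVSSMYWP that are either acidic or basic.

1

Acidic: D, E. Basic: H, K, R.
Acidic residues here: none (0).
Basic residues here: R6 (1).
The two groups share no amino acid, so total = 0 + 1 = 1.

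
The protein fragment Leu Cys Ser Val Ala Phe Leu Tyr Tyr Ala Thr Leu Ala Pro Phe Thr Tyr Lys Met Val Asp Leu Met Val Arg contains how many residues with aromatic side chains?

5

Phenylalanine (F), tryptophan (W), and tyrosine (Y) have aromatic ring side chains.
Matching residues: Phe6, Tyr8, Tyr9, Phe15, Tyr17.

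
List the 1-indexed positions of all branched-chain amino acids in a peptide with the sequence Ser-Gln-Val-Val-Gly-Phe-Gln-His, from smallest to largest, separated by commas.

Valine (V), leucine (L), and isoleucine (I) are the branched-chain amino acids.
Matching residues: Val3, Val4.

3, 4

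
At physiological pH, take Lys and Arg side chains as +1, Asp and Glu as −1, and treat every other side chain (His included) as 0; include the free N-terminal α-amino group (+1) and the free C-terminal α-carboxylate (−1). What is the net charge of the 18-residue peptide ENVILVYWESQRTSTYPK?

Positive (K, R): R12, K18 → +2.
Negative (D, E): E1, E9 → −2.
The N-terminus (+1) and C-terminus (−1) cancel.
Net charge = (+2) + (−2) = 0.

0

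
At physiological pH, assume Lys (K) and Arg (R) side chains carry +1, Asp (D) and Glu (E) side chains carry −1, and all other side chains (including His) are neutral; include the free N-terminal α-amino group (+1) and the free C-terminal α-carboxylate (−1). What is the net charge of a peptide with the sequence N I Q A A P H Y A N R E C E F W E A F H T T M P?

-2

Positive (K, R): R11 → +1.
Negative (D, E): E12, E14, E17 → −3.
The N-terminus (+1) and C-terminus (−1) cancel.
Net charge = (+1) + (−3) = −2.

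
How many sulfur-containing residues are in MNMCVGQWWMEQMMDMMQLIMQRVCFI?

Cysteine (C, thiol) and methionine (M, thioether) are the two sulfur-containing amino acids.
Matching residues: M1, M3, C4, M10, M13, M14, M16, M17, M21, C25.

10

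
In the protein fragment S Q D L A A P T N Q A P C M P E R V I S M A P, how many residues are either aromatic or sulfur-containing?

Aromatic: F, W, Y. Sulfur-containing: C, M.
Aromatic residues here: none (0).
Sulfur-containing residues here: C13, M14, M21 (3).
The two groups share no amino acid, so total = 0 + 3 = 3.

3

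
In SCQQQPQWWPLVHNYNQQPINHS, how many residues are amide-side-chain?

9

Asparagine (N) and glutamine (Q) have uncharged amide side chains.
Matching residues: Q3, Q4, Q5, Q7, N14, N16, Q17, Q18, N21.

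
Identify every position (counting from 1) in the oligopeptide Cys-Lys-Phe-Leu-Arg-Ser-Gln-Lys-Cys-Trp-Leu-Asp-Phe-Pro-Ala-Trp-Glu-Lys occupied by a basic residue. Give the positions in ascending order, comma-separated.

Matching residues: Lys2, Arg5, Lys8, Lys18.

2, 5, 8, 18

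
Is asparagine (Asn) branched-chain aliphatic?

Valine (V), leucine (L), and isoleucine (I) are the branched-chain amino acids.
Asparagine is not in this group.

No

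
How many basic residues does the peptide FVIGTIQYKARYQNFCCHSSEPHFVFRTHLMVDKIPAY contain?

The basic amino acids are Lys (K), Arg (R), and His (H).
Matching residues: K9, R11, H18, H23, R27, H29, K34.

7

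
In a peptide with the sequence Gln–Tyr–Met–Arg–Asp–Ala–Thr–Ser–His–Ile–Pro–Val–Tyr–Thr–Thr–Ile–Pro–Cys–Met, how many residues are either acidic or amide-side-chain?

2

Acidic: D, E. Amide-side-chain: N, Q.
Acidic residues here: Asp5 (1).
Amide-side-chain residues here: Gln1 (1).
The two groups share no amino acid, so total = 1 + 1 = 2.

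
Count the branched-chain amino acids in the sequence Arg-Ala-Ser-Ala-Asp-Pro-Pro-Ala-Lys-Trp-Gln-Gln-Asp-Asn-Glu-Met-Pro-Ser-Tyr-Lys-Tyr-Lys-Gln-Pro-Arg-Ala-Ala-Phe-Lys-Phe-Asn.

The BCAAs are Val, Leu, and Ile — aliphatic side chains with a branch point.
None of the 31 residues belong to this group.

0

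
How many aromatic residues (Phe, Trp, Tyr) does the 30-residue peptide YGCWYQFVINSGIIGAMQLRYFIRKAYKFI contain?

8

Matching residues: Y1, W4, Y5, F7, Y21, F22, Y27, F29.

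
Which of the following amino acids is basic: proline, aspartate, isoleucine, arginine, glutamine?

Lysine (K), arginine (R), and histidine (H) have basic, nitrogen-containing side chains.
Of the listed options, only arginine belongs to this group.

arginine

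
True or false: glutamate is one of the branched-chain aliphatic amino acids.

The BCAAs are Val, Leu, and Ile — aliphatic side chains with a branch point.
Glutamate is not in this group.

False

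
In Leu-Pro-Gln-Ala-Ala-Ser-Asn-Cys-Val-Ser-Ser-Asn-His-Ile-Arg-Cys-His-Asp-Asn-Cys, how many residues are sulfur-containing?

3

The sulfur-bearing residues are cysteine (–SH) and methionine (–S–CH₃).
Matching residues: Cys8, Cys16, Cys20.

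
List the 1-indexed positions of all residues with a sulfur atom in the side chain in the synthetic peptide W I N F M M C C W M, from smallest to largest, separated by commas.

5, 6, 7, 8, 10

Only Cys (C) and Met (M) have a sulfur atom in the side chain.
Matching residues: M5, M6, C7, C8, M10.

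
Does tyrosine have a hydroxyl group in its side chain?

Yes

The –OH-bearing residues are Ser, Thr (aliphatic alcohols), and Tyr (phenol).
Tyrosine is in this group.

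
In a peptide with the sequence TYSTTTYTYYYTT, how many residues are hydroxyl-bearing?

S, T, and Y are the three residues with a side-chain hydroxyl.
Matching residues: T1, Y2, S3, T4, T5, T6, Y7, T8, Y9, Y10, Y11, T12, T13.

13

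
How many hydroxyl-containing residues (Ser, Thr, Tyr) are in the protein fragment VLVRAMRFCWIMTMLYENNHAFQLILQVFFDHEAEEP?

2

Matching residues: T13, Y16.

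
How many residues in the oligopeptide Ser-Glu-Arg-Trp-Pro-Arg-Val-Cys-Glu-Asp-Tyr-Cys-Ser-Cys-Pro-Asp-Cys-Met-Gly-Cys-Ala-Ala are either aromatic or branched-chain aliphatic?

3

Aromatic: F, W, Y. Branched-chain aliphatic: I, L, V.
Aromatic residues here: Trp4, Tyr11 (2).
Branched-chain aliphatic residues here: Val7 (1).
The two groups share no amino acid, so total = 2 + 1 = 3.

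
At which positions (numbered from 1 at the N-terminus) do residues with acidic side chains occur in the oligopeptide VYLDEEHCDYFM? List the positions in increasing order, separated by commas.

4, 5, 6, 9

Aspartate (D) and glutamate (E) have carboxylic-acid side chains and are the acidic amino acids.
Matching residues: D4, E5, E6, D9.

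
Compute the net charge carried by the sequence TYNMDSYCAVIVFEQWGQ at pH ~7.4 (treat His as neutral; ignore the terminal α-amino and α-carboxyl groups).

The side chains ionized at physiological pH are Lys/Arg (+1) and Asp/Glu (−1); with His treated as neutral, nothing else contributes.
Positive (K, R): none → +0.
Negative (D, E): D5, E14 → −2.
Net charge = (+0) + (−2) = −2.

-2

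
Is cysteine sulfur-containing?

Yes

Only Cys (C) and Met (M) have a sulfur atom in the side chain.
Cysteine is in this group.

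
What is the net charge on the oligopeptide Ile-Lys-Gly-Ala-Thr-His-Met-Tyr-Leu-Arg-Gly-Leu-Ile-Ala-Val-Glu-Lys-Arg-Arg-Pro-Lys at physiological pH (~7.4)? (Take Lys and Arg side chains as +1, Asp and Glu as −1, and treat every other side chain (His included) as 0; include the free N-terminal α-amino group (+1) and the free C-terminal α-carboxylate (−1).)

+5

Positive (K, R): Lys2, Arg10, Lys17, Arg18, Arg19, Lys21 → +6.
Negative (D, E): Glu16 → −1.
The N-terminus (+1) and C-terminus (−1) cancel.
Net charge = (+6) + (−1) = +5.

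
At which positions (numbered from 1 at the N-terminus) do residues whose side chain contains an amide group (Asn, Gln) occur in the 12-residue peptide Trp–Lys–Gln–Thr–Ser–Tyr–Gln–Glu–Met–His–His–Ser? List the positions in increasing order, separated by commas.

Matching residues: Gln3, Gln7.

3, 7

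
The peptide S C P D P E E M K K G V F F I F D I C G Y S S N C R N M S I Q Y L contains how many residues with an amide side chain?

3

The amide-side-chain residues are Asn (N) and Gln (Q).
Matching residues: N24, N27, Q31.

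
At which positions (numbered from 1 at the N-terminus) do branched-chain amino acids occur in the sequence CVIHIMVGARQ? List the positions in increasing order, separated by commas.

2, 3, 5, 7

V, L, and I make up the branched-chain aliphatic group.
Matching residues: V2, I3, I5, V7.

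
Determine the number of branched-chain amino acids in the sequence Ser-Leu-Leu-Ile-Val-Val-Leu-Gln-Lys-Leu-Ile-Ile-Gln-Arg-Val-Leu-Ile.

12

Valine (V), leucine (L), and isoleucine (I) are the branched-chain amino acids.
Matching residues: Leu2, Leu3, Ile4, Val5, Val6, Leu7, Leu10, Ile11, Ile12, Val15, Leu16, Ile17.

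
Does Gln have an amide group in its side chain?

Yes

Asparagine (N) and glutamine (Q) have uncharged amide side chains.
Glutamine is in this group.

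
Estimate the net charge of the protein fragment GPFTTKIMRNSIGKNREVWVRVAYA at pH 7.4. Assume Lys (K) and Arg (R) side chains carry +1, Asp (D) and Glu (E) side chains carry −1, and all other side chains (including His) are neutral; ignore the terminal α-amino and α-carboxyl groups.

Positive (K, R): K6, R9, K14, R16, R21 → +5.
Negative (D, E): E17 → −1.
Net charge = (+5) + (−1) = +4.

+4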